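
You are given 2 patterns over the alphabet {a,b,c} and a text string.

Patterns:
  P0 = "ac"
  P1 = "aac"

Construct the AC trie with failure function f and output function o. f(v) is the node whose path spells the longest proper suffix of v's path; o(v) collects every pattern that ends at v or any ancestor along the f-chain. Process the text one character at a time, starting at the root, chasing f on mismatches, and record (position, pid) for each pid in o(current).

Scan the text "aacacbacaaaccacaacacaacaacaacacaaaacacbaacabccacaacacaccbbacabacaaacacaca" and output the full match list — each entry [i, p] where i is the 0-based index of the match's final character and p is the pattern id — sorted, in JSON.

Build:
Trie (insert patterns):
  0='ε' goto a→1
  1='a' goto a→3 c→2
  2='ac' goto ·  [P0 ends]
  3='aa' goto c→4
  4='aac' goto ·  [P1 ends]

BFS fail/out derivation:
  fail(1) 'a': from fail(0)=0 chase 'a': 0 ⇒ 0;  out=∅∪out(0)=∅
  fail(2) 'ac': from fail(1)=0 chase 'c': 0 ⇒ 0;  out={0}∪out(0)={0}
  fail(3) 'aa': from fail(1)=0 chase 'a': 0 ⇒ 1;  out=∅∪out(1)=∅
  fail(4) 'aac': from fail(3)=1 chase 'c': 1 ⇒ 2;  out={1}∪out(2)={0,1}

Run:
pos 0 'a': at 1
pos 1 'a': at 3
pos 2 'c': at 4  ** P0@[1:2],P1@[0:2]
pos 3 'a': at 1 (via fail)
pos 4 'c': at 2  ** P0@[3:4]
pos 5 'b': at 0 (via fail)
pos 6 'a': at 1
pos 7 'c': at 2  ** P0@[6:7]
pos 8 'a': at 1 (via fail)
pos 9 'a': at 3
pos 10 'a': at 3 (via fail)
pos 11 'c': at 4  ** P0@[10:11],P1@[9:11]
pos 12 'c': at 0 (via fail)
pos 13 'a': at 1
pos 14 'c': at 2  ** P0@[13:14]
pos 15 'a': at 1 (via fail)
pos 16 'a': at 3
pos 17 'c': at 4  ** P0@[16:17],P1@[15:17]
pos 18 'a': at 1 (via fail)
pos 19 'c': at 2  ** P0@[18:19]
pos 20 'a': at 1 (via fail)
pos 21 'a': at 3
pos 22 'c': at 4  ** P0@[21:22],P1@[20:22]
pos 23 'a': at 1 (via fail)
pos 24 'a': at 3
pos 25 'c': at 4  ** P0@[24:25],P1@[23:25]
pos 26 'a': at 1 (via fail)
pos 27 'a': at 3
pos 28 'c': at 4  ** P0@[27:28],P1@[26:28]
pos 29 'a': at 1 (via fail)
pos 30 'c': at 2  ** P0@[29:30]
pos 31 'a': at 1 (via fail)
pos 32 'a': at 3
pos 33 'a': at 3 (via fail)
pos 34 'a': at 3 (via fail)
pos 35 'c': at 4  ** P0@[34:35],P1@[33:35]
pos 36 'a': at 1 (via fail)
pos 37 'c': at 2  ** P0@[36:37]
pos 38 'b': at 0 (via fail)
pos 39 'a': at 1
pos 40 'a': at 3
pos 41 'c': at 4  ** P0@[40:41],P1@[39:41]
pos 42 'a': at 1 (via fail)
pos 43 'b': at 0 (via fail)
pos 44 'c': at 0
pos 45 'c': at 0
pos 46 'a': at 1
pos 47 'c': at 2  ** P0@[46:47]
pos 48 'a': at 1 (via fail)
pos 49 'a': at 3
pos 50 'c': at 4  ** P0@[49:50],P1@[48:50]
pos 51 'a': at 1 (via fail)
pos 52 'c': at 2  ** P0@[51:52]
pos 53 'a': at 1 (via fail)
pos 54 'c': at 2  ** P0@[53:54]
pos 55 'c': at 0 (via fail)
pos 56 'b': at 0
pos 57 'b': at 0
pos 58 'a': at 1
pos 59 'c': at 2  ** P0@[58:59]
pos 60 'a': at 1 (via fail)
pos 61 'b': at 0 (via fail)
pos 62 'a': at 1
pos 63 'c': at 2  ** P0@[62:63]
pos 64 'a': at 1 (via fail)
pos 65 'a': at 3
pos 66 'a': at 3 (via fail)
pos 67 'c': at 4  ** P0@[66:67],P1@[65:67]
pos 68 'a': at 1 (via fail)
pos 69 'c': at 2  ** P0@[68:69]
pos 70 'a': at 1 (via fail)
pos 71 'c': at 2  ** P0@[70:71]
pos 72 'a': at 1 (via fail)

Result: [[2,0],[2,1],[4,0],[7,0],[11,0],[11,1],[14,0],[17,0],[17,1],[19,0],[22,0],[22,1],[25,0],[25,1],[28,0],[28,1],[30,0],[35,0],[35,1],[37,0],[41,0],[41,1],[47,0],[50,0],[50,1],[52,0],[54,0],[59,0],[63,0],[67,0],[67,1],[69,0],[71,0]]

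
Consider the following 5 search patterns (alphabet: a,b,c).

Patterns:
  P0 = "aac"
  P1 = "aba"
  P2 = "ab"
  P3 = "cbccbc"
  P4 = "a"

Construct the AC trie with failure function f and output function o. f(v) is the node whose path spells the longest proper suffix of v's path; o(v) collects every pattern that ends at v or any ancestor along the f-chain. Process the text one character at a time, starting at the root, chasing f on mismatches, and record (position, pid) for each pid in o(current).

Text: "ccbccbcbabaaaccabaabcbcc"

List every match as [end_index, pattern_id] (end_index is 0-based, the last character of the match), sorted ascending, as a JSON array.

Build:
Trie nodes:
  n0 'ε': a→1 c→6
  n1 'a': a→2 b→4  ←P4
  n2 'aa': c→3
  n3 'aac': ·  ←P0
  n4 'ab': a→5  ←P2
  n5 'aba': ·  ←P1
  n6 'c': b→7
  n7 'cb': c→8
  n8 'cbc': c→9
  n9 'cbcc': b→10
  n10 'cbccb': c→11
  n11 'cbccbc': ·  ←P3

Failure links (BFS by depth):
  n1('a'): parent n0 fail=0; on 'a' 0 → fail=0;  out {4}∪∅={4}
  n6('c'): parent n0 fail=0; on 'c' 0 → fail=0;  out ∅∪∅=∅
  n2('aa'): parent n1 fail=0; on 'a' 0 → fail=1;  out ∅∪{4}={4}
  n4('ab'): parent n1 fail=0; on 'b' 0 → fail=0;  out {2}∪∅={2}
  n7('cb'): parent n6 fail=0; on 'b' 0 → fail=0;  out ∅∪∅=∅
  n3('aac'): parent n2 fail=1; on 'c' 1→0 → fail=6;  out {0}∪∅={0}
  n5('aba'): parent n4 fail=0; on 'a' 0 → fail=1;  out {1}∪{4}={1,4}
  n8('cbc'): parent n7 fail=0; on 'c' 0 → fail=6;  out ∅∪∅=∅
  n9('cbcc'): parent n8 fail=6; on 'c' 6→0 → fail=6;  out ∅∪∅=∅
  n10('cbccb'): parent n9 fail=6; on 'b' 6 → fail=7;  out ∅∪∅=∅
  n11('cbccbc'): parent n10 fail=7; on 'c' 7 → fail=8;  out {3}∪∅={3}

Scan:
i=0 'c': node 0→6
i=1 'c': node 6→6 (via fail)
i=2 'b': node 6→7
i=3 'c': node 7→8
i=4 'c': node 8→9
i=5 'b': node 9→10
i=6 'c': node 10→11  → match P3@[1:6]
i=7 'b': node 11→7 (via fail)
i=8 'a': node 7→1 (via fail)  → match P4@[8:8]
i=9 'b': node 1→4  → match P2@[8:9]
i=10 'a': node 4→5  → match P1@[8:10],P4@[10:10]
i=11 'a': node 5→2 (via fail)  → match P4@[11:11]
i=12 'a': node 2→2 (via fail)  → match P4@[12:12]
i=13 'c': node 2→3  → match P0@[11:13]
i=14 'c': node 3→6 (via fail)
i=15 'a': node 6→1 (via fail)  → match P4@[15:15]
i=16 'b': node 1→4  → match P2@[15:16]
i=17 'a': node 4→5  → match P1@[15:17],P4@[17:17]
i=18 'a': node 5→2 (via fail)  → match P4@[18:18]
i=19 'b': node 2→4 (via fail)  → match P2@[18:19]
i=20 'c': node 4→6 (via fail)
i=21 'b': node 6→7
i=22 'c': node 7→8
i=23 'c': node 8→9

Result: [[6,3],[8,4],[9,2],[10,1],[10,4],[11,4],[12,4],[13,0],[15,4],[16,2],[17,1],[17,4],[18,4],[19,2]]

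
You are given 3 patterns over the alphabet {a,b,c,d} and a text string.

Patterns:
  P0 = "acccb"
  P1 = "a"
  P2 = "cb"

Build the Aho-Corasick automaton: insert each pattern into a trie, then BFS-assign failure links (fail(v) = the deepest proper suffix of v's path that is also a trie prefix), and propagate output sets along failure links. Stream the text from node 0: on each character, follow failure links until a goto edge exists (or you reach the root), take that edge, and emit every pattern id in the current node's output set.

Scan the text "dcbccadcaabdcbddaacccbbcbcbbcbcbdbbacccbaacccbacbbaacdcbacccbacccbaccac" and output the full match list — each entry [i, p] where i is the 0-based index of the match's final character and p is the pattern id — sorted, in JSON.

Construct AC machine:
Trie (insert patterns):
  0='ε' goto a→1 c→6
  1='a' goto c→2  [P1 ends]
  2='ac' goto c→3
  3='acc' goto c→4
  4='accc' goto b→5
  5='acccb' goto ·  [P0 ends]
  6='c' goto b→7
  7='cb' goto ·  [P2 ends]

BFS fail/out derivation:
  fail(1) 'a': from fail(0)=0 chase 'a': 0 ⇒ 0;  out={1}∪out(0)={1}
  fail(6) 'c': from fail(0)=0 chase 'c': 0 ⇒ 0;  out=∅∪out(0)=∅
  fail(2) 'ac': from fail(1)=0 chase 'c': 0 ⇒ 6;  out=∅∪out(6)=∅
  fail(7) 'cb': from fail(6)=0 chase 'b': 0 ⇒ 0;  out={2}∪out(0)={2}
  fail(3) 'acc': from fail(2)=6 chase 'c': 6→0 ⇒ 6;  out=∅∪out(6)=∅
  fail(4) 'accc': from fail(3)=6 chase 'c': 6→0 ⇒ 6;  out=∅∪out(6)=∅
  fail(5) 'acccb': from fail(4)=6 chase 'b': 6 ⇒ 7;  out={0}∪out(7)={0,2}

Scan:
pos 0 'd': at 0
pos 1 'c': at 6
pos 2 'b': at 7  ** P2@[1:2]
pos 3 'c': at 6 (via fail)
pos 4 'c': at 6 (via fail)
pos 5 'a': at 1 (via fail)  ** P1@[5:5]
pos 6 'd': at 0 (via fail)
pos 7 'c': at 6
pos 8 'a': at 1 (via fail)  ** P1@[8:8]
pos 9 'a': at 1 (via fail)  ** P1@[9:9]
pos 10 'b': at 0 (via fail)
pos 11 'd': at 0
pos 12 'c': at 6
pos 13 'b': at 7  ** P2@[12:13]
pos 14 'd': at 0 (via fail)
pos 15 'd': at 0
pos 16 'a': at 1  ** P1@[16:16]
pos 17 'a': at 1 (via fail)  ** P1@[17:17]
pos 18 'c': at 2
pos 19 'c': at 3
pos 20 'c': at 4
pos 21 'b': at 5  ** P0@[17:21],P2@[20:21]
pos 22 'b': at 0 (via fail)
pos 23 'c': at 6
pos 24 'b': at 7  ** P2@[23:24]
pos 25 'c': at 6 (via fail)
pos 26 'b': at 7  ** P2@[25:26]
pos 27 'b': at 0 (via fail)
pos 28 'c': at 6
pos 29 'b': at 7  ** P2@[28:29]
pos 30 'c': at 6 (via fail)
pos 31 'b': at 7  ** P2@[30:31]
pos 32 'd': at 0 (via fail)
pos 33 'b': at 0
pos 34 'b': at 0
pos 35 'a': at 1  ** P1@[35:35]
pos 36 'c': at 2
pos 37 'c': at 3
pos 38 'c': at 4
pos 39 'b': at 5  ** P0@[35:39],P2@[38:39]
pos 40 'a': at 1 (via fail)  ** P1@[40:40]
pos 41 'a': at 1 (via fail)  ** P1@[41:41]
pos 42 'c': at 2
pos 43 'c': at 3
pos 44 'c': at 4
pos 45 'b': at 5  ** P0@[41:45],P2@[44:45]
pos 46 'a': at 1 (via fail)  ** P1@[46:46]
pos 47 'c': at 2
pos 48 'b': at 7 (via fail)  ** P2@[47:48]
pos 49 'b': at 0 (via fail)
pos 50 'a': at 1  ** P1@[50:50]
pos 51 'a': at 1 (via fail)  ** P1@[51:51]
pos 52 'c': at 2
pos 53 'd': at 0 (via fail)
pos 54 'c': at 6
pos 55 'b': at 7  ** P2@[54:55]
pos 56 'a': at 1 (via fail)  ** P1@[56:56]
pos 57 'c': at 2
pos 58 'c': at 3
pos 59 'c': at 4
pos 60 'b': at 5  ** P0@[56:60],P2@[59:60]
pos 61 'a': at 1 (via fail)  ** P1@[61:61]
pos 62 'c': at 2
pos 63 'c': at 3
pos 64 'c': at 4
pos 65 'b': at 5  ** P0@[61:65],P2@[64:65]
pos 66 'a': at 1 (via fail)  ** P1@[66:66]
pos 67 'c': at 2
pos 68 'c': at 3
pos 69 'a': at 1 (via fail)  ** P1@[69:69]
pos 70 'c': at 2

All matches (sorted): [[2,2],[5,1],[8,1],[9,1],[13,2],[16,1],[17,1],[21,0],[21,2],[24,2],[26,2],[29,2],[31,2],[35,1],[39,0],[39,2],[40,1],[41,1],[45,0],[45,2],[46,1],[48,2],[50,1],[51,1],[55,2],[56,1],[60,0],[60,2],[61,1],[65,0],[65,2],[66,1],[69,1]]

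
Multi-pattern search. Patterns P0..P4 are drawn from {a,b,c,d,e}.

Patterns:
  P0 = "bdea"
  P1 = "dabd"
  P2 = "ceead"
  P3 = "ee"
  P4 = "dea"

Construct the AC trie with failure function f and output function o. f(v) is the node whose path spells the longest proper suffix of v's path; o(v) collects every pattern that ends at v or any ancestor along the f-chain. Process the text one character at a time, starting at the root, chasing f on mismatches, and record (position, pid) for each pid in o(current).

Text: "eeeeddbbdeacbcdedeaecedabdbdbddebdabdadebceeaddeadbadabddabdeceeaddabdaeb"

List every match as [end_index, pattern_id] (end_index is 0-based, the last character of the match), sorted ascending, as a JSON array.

Build automaton:
Trie nodes:
  n0 'ε': b→1 c→9 d→5 e→14
  n1 'b': d→2
  n2 'bd': e→3
  n3 'bde': a→4
  n4 'bdea': ·  ←P0
  n5 'd': a→6 e→16
  n6 'da': b→7
  n7 'dab': d→8
  n8 'dabd': ·  ←P1
  n9 'c': e→10
  n10 'ce': e→11
  n11 'cee': a→12
  n12 'ceea': d→13
  n13 'ceead': ·  ←P2
  n14 'e': e→15
  n15 'ee': ·  ←P3
  n16 'de': a→17
  n17 'dea': ·  ←P4

Failure links (BFS by depth):
  n1('b'): parent n0 fail=0; on 'b' 0 → fail=0;  out ∅∪∅=∅
  n5('d'): parent n0 fail=0; on 'd' 0 → fail=0;  out ∅∪∅=∅
  n9('c'): parent n0 fail=0; on 'c' 0 → fail=0;  out ∅∪∅=∅
  n14('e'): parent n0 fail=0; on 'e' 0 → fail=0;  out ∅∪∅=∅
  n2('bd'): parent n1 fail=0; on 'd' 0 → fail=5;  out ∅∪∅=∅
  n6('da'): parent n5 fail=0; on 'a' 0 → fail=0;  out ∅∪∅=∅
  n10('ce'): parent n9 fail=0; on 'e' 0 → fail=14;  out ∅∪∅=∅
  n15('ee'): parent n14 fail=0; on 'e' 0 → fail=14;  out {3}∪∅={3}
  n16('de'): parent n5 fail=0; on 'e' 0 → fail=14;  out ∅∪∅=∅
  n3('bde'): parent n2 fail=5; on 'e' 5 → fail=16;  out ∅∪∅=∅
  n7('dab'): parent n6 fail=0; on 'b' 0 → fail=1;  out ∅∪∅=∅
  n11('cee'): parent n10 fail=14; on 'e' 14 → fail=15;  out ∅∪{3}={3}
  n17('dea'): parent n16 fail=14; on 'a' 14→0 → fail=0;  out {4}∪∅={4}
  n4('bdea'): parent n3 fail=16; on 'a' 16 → fail=17;  out {0}∪{4}={0,4}
  n8('dabd'): parent n7 fail=1; on 'd' 1 → fail=2;  out {1}∪∅={1}
  n12('ceea'): parent n11 fail=15; on 'a' 15→14→0 → fail=0;  out ∅∪∅=∅
  n13('ceead'): parent n12 fail=0; on 'd' 0 → fail=5;  out {2}∪∅={2}

Run:
i=0 'e': node 0→14
i=1 'e': node 14→15  emit P3@[0:1]
i=2 'e': node 15→15 ·f  emit P3@[1:2]
i=3 'e': node 15→15 ·f  emit P3@[2:3]
i=4 'd': node 15→5 ·f
i=5 'd': node 5→5 ·f
i=6 'b': node 5→1 ·f
i=7 'b': node 1→1 ·f
i=8 'd': node 1→2
i=9 'e': node 2→3
i=10 'a': node 3→4  emit P0@[7:10],P4@[8:10]
i=11 'c': node 4→9 ·f
i=12 'b': node 9→1 ·f
i=13 'c': node 1→9 ·f
i=14 'd': node 9→5 ·f
i=15 'e': node 5→16
i=16 'd': node 16→5 ·f
i=17 'e': node 5→16
i=18 'a': node 16→17  emit P4@[16:18]
i=19 'e': node 17→14 ·f
i=20 'c': node 14→9 ·f
i=21 'e': node 9→10
i=22 'd': node 10→5 ·f
i=23 'a': node 5→6
i=24 'b': node 6→7
i=25 'd': node 7→8  emit P1@[22:25]
i=26 'b': node 8→1 ·f
i=27 'd': node 1→2
i=28 'b': node 2→1 ·f
i=29 'd': node 1→2
i=30 'd': node 2→5 ·f
i=31 'e': node 5→16
i=32 'b': node 16→1 ·f
i=33 'd': node 1→2
i=34 'a': node 2→6 ·f
i=35 'b': node 6→7
i=36 'd': node 7→8  emit P1@[33:36]
i=37 'a': node 8→6 ·f
i=38 'd': node 6→5 ·f
i=39 'e': node 5→16
i=40 'b': node 16→1 ·f
i=41 'c': node 1→9 ·f
i=42 'e': node 9→10
i=43 'e': node 10→11  emit P3@[42:43]
i=44 'a': node 11→12
i=45 'd': node 12→13  emit P2@[41:45]
i=46 'd': node 13→5 ·f
i=47 'e': node 5→16
i=48 'a': node 16→17  emit P4@[46:48]
i=49 'd': node 17→5 ·f
i=50 'b': node 5→1 ·f
i=51 'a': node 1→0 ·f
i=52 'd': node 0→5
i=53 'a': node 5→6
i=54 'b': node 6→7
i=55 'd': node 7→8  emit P1@[52:55]
i=56 'd': node 8→5 ·f
i=57 'a': node 5→6
i=58 'b': node 6→7
i=59 'd': node 7→8  emit P1@[56:59]
i=60 'e': node 8→3 ·f
i=61 'c': node 3→9 ·f
i=62 'e': node 9→10
i=63 'e': node 10→11  emit P3@[62:63]
i=64 'a': node 11→12
i=65 'd': node 12→13  emit P2@[61:65]
i=66 'd': node 13→5 ·f
i=67 'a': node 5→6
i=68 'b': node 6→7
i=69 'd': node 7→8  emit P1@[66:69]
i=70 'a': node 8→6 ·f
i=71 'e': node 6→14 ·f
i=72 'b': node 14→1 ·f

Result: [[1,3],[2,3],[3,3],[10,0],[10,4],[18,4],[25,1],[36,1],[43,3],[45,2],[48,4],[55,1],[59,1],[63,3],[65,2],[69,1]]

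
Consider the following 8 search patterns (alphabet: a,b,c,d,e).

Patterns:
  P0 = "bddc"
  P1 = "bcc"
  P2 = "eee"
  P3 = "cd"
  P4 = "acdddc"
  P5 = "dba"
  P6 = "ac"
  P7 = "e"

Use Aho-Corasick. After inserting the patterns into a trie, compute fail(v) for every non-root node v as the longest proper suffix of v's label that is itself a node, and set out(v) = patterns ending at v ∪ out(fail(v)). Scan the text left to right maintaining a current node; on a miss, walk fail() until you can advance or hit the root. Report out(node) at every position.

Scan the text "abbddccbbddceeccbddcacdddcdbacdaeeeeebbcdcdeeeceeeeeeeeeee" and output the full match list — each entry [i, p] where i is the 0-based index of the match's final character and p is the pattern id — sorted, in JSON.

Build:
Trie nodes:
  n0 'ε': a→12 b→1 c→10 d→18 e→7
  n1 'b': c→5 d→2
  n2 'bd': d→3
  n3 'bdd': c→4
  n4 'bddc': ·  [P0 ends]
  n5 'bc': c→6
  n6 'bcc': ·  [P1 ends]
  n7 'e': e→8  [P7 ends]
  n8 'ee': e→9
  n9 'eee': ·  [P2 ends]
  n10 'c': d→11
  n11 'cd': ·  [P3 ends]
  n12 'a': c→13
  n13 'ac': d→14  [P6 ends]
  n14 'acd': d→15
  n15 'acdd': d→16
  n16 'acddd': c→17
  n17 'acdddc': ·  [P4 ends]
  n18 'd': b→19
  n19 'db': a→20
  n20 'dba': ·  [P5 ends]

Failure links (BFS by depth):
  fail(1) 'b': from fail(0)=0 chase 'b': 0 ⇒ 0;  out=∅∪out(0)=∅
  fail(7) 'e': from fail(0)=0 chase 'e': 0 ⇒ 0;  out={7}∪out(0)={7}
  fail(10) 'c': from fail(0)=0 chase 'c': 0 ⇒ 0;  out=∅∪out(0)=∅
  fail(12) 'a': from fail(0)=0 chase 'a': 0 ⇒ 0;  out=∅∪out(0)=∅
  fail(18) 'd': from fail(0)=0 chase 'd': 0 ⇒ 0;  out=∅∪out(0)=∅
  fail(2) 'bd': from fail(1)=0 chase 'd': 0 ⇒ 18;  out=∅∪out(18)=∅
  fail(5) 'bc': from fail(1)=0 chase 'c': 0 ⇒ 10;  out=∅∪out(10)=∅
  fail(8) 'ee': from fail(7)=0 chase 'e': 0 ⇒ 7;  out=∅∪out(7)={7}
  fail(11) 'cd': from fail(10)=0 chase 'd': 0 ⇒ 18;  out={3}∪out(18)={3}
  fail(13) 'ac': from fail(12)=0 chase 'c': 0 ⇒ 10;  out={6}∪out(10)={6}
  fail(19) 'db': from fail(18)=0 chase 'b': 0 ⇒ 1;  out=∅∪out(1)=∅
  fail(3) 'bdd': from fail(2)=18 chase 'd': 18→0 ⇒ 18;  out=∅∪out(18)=∅
  fail(6) 'bcc': from fail(5)=10 chase 'c': 10→0 ⇒ 10;  out={1}∪out(10)={1}
  fail(9) 'eee': from fail(8)=7 chase 'e': 7 ⇒ 8;  out={2}∪out(8)={2,7}
  fail(14) 'acd': from fail(13)=10 chase 'd': 10 ⇒ 11;  out=∅∪out(11)={3}
  fail(20) 'dba': from fail(19)=1 chase 'a': 1→0 ⇒ 12;  out={5}∪out(12)={5}
  fail(4) 'bddc': from fail(3)=18 chase 'c': 18→0 ⇒ 10;  out={0}∪out(10)={0}
  fail(15) 'acdd': from fail(14)=11 chase 'd': 11→18→0 ⇒ 18;  out=∅∪out(18)=∅
  fail(16) 'acddd': from fail(15)=18 chase 'd': 18→0 ⇒ 18;  out=∅∪out(18)=∅
  fail(17) 'acdddc': from fail(16)=18 chase 'c': 18→0 ⇒ 10;  out={4}∪out(10)={4}

Scan:
i=0 'a': node 0→12
i=1 'b': node 12→1 (fail-walked)
i=2 'b': node 1→1 (fail-walked)
i=3 'd': node 1→2
i=4 'd': node 2→3
i=5 'c': node 3→4  ** P0@[2:5]
i=6 'c': node 4→10 (fail-walked)
i=7 'b': node 10→1 (fail-walked)
i=8 'b': node 1→1 (fail-walked)
i=9 'd': node 1→2
i=10 'd': node 2→3
i=11 'c': node 3→4  ** P0@[8:11]
i=12 'e': node 4→7 (fail-walked)  ** P7@[12:12]
i=13 'e': node 7→8  ** P7@[13:13]
i=14 'c': node 8→10 (fail-walked)
i=15 'c': node 10→10 (fail-walked)
i=16 'b': node 10→1 (fail-walked)
i=17 'd': node 1→2
i=18 'd': node 2→3
i=19 'c': node 3→4  ** P0@[16:19]
i=20 'a': node 4→12 (fail-walked)
i=21 'c': node 12→13  ** P6@[20:21]
i=22 'd': node 13→14  ** P3@[21:22]
i=23 'd': node 14→15
i=24 'd': node 15→16
i=25 'c': node 16→17  ** P4@[20:25]
i=26 'd': node 17→11 (fail-walked)  ** P3@[25:26]
i=27 'b': node 11→19 (fail-walked)
i=28 'a': node 19→20  ** P5@[26:28]
i=29 'c': node 20→13 (fail-walked)  ** P6@[28:29]
i=30 'd': node 13→14  ** P3@[29:30]
i=31 'a': node 14→12 (fail-walked)
i=32 'e': node 12→7 (fail-walked)  ** P7@[32:32]
i=33 'e': node 7→8  ** P7@[33:33]
i=34 'e': node 8→9  ** P2@[32:34],P7@[34:34]
i=35 'e': node 9→9 (fail-walked)  ** P2@[33:35],P7@[35:35]
i=36 'e': node 9→9 (fail-walked)  ** P2@[34:36],P7@[36:36]
i=37 'b': node 9→1 (fail-walked)
i=38 'b': node 1→1 (fail-walked)
i=39 'c': node 1→5
i=40 'd': node 5→11 (fail-walked)  ** P3@[39:40]
i=41 'c': node 11→10 (fail-walked)
i=42 'd': node 10→11  ** P3@[41:42]
i=43 'e': node 11→7 (fail-walked)  ** P7@[43:43]
i=44 'e': node 7→8  ** P7@[44:44]
i=45 'e': node 8→9  ** P2@[43:45],P7@[45:45]
i=46 'c': node 9→10 (fail-walked)
i=47 'e': node 10→7 (fail-walked)  ** P7@[47:47]
i=48 'e': node 7→8  ** P7@[48:48]
i=49 'e': node 8→9  ** P2@[47:49],P7@[49:49]
i=50 'e': node 9→9 (fail-walked)  ** P2@[48:50],P7@[50:50]
i=51 'e': node 9→9 (fail-walked)  ** P2@[49:51],P7@[51:51]
i=52 'e': node 9→9 (fail-walked)  ** P2@[50:52],P7@[52:52]
i=53 'e': node 9→9 (fail-walked)  ** P2@[51:53],P7@[53:53]
i=54 'e': node 9→9 (fail-walked)  ** P2@[52:54],P7@[54:54]
i=55 'e': node 9→9 (fail-walked)  ** P2@[53:55],P7@[55:55]
i=56 'e': node 9→9 (fail-walked)  ** P2@[54:56],P7@[56:56]
i=57 'e': node 9→9 (fail-walked)  ** P2@[55:57],P7@[57:57]

Result: [[5,0],[11,0],[12,7],[13,7],[19,0],[21,6],[22,3],[25,4],[26,3],[28,5],[29,6],[30,3],[32,7],[33,7],[34,2],[34,7],[35,2],[35,7],[36,2],[36,7],[40,3],[42,3],[43,7],[44,7],[45,2],[45,7],[47,7],[48,7],[49,2],[49,7],[50,2],[50,7],[51,2],[51,7],[52,2],[52,7],[53,2],[53,7],[54,2],[54,7],[55,2],[55,7],[56,2],[56,7],[57,2],[57,7]]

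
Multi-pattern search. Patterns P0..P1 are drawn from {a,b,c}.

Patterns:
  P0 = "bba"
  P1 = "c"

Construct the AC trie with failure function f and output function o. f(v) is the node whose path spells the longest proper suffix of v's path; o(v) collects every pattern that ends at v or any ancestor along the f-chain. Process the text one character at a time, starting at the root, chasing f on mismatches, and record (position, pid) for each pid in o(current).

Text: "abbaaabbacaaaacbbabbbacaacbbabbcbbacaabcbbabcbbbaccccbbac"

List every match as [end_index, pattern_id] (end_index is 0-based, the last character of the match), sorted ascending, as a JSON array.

Construct AC machine:
Trie nodes:
  n0 'ε': b→1 c→4
  n1 'b': b→2
  n2 'bb': a→3
  n3 'bba': ·  ←P0
  n4 'c': ·  ←P1

BFS fail/out derivation:
  fail(1) 'b': from fail(0)=0 chase 'b': 0 ⇒ 0;  out=∅∪out(0)=∅
  fail(4) 'c': from fail(0)=0 chase 'c': 0 ⇒ 0;  out={1}∪out(0)={1}
  fail(2) 'bb': from fail(1)=0 chase 'b': 0 ⇒ 1;  out=∅∪out(1)=∅
  fail(3) 'bba': from fail(2)=1 chase 'a': 1→0 ⇒ 0;  out={0}∪out(0)={0}

Scan:
i=0 'a': node 0→0
i=1 'b': node 0→1
i=2 'b': node 1→2
i=3 'a': node 2→3  emit P0@[1:3]
i=4 'a': node 3→0 ·f
i=5 'a': node 0→0
i=6 'b': node 0→1
i=7 'b': node 1→2
i=8 'a': node 2→3  emit P0@[6:8]
i=9 'c': node 3→4 ·f  emit P1@[9:9]
i=10 'a': node 4→0 ·f
i=11 'a': node 0→0
i=12 'a': node 0→0
i=13 'a': node 0→0
i=14 'c': node 0→4  emit P1@[14:14]
i=15 'b': node 4→1 ·f
i=16 'b': node 1→2
i=17 'a': node 2→3  emit P0@[15:17]
i=18 'b': node 3→1 ·f
i=19 'b': node 1→2
i=20 'b': node 2→2 ·f
i=21 'a': node 2→3  emit P0@[19:21]
i=22 'c': node 3→4 ·f  emit P1@[22:22]
i=23 'a': node 4→0 ·f
i=24 'a': node 0→0
i=25 'c': node 0→4  emit P1@[25:25]
i=26 'b': node 4→1 ·f
i=27 'b': node 1→2
i=28 'a': node 2→3  emit P0@[26:28]
i=29 'b': node 3→1 ·f
i=30 'b': node 1→2
i=31 'c': node 2→4 ·f  emit P1@[31:31]
i=32 'b': node 4→1 ·f
i=33 'b': node 1→2
i=34 'a': node 2→3  emit P0@[32:34]
i=35 'c': node 3→4 ·f  emit P1@[35:35]
i=36 'a': node 4→0 ·f
i=37 'a': node 0→0
i=38 'b': node 0→1
i=39 'c': node 1→4 ·f  emit P1@[39:39]
i=40 'b': node 4→1 ·f
i=41 'b': node 1→2
i=42 'a': node 2→3  emit P0@[40:42]
i=43 'b': node 3→1 ·f
i=44 'c': node 1→4 ·f  emit P1@[44:44]
i=45 'b': node 4→1 ·f
i=46 'b': node 1→2
i=47 'b': node 2→2 ·f
i=48 'a': node 2→3  emit P0@[46:48]
i=49 'c': node 3→4 ·f  emit P1@[49:49]
i=50 'c': node 4→4 ·f  emit P1@[50:50]
i=51 'c': node 4→4 ·f  emit P1@[51:51]
i=52 'c': node 4→4 ·f  emit P1@[52:52]
i=53 'b': node 4→1 ·f
i=54 'b': node 1→2
i=55 'a': node 2→3  emit P0@[53:55]
i=56 'c': node 3→4 ·f  emit P1@[56:56]

Matches: [[3,0],[8,0],[9,1],[14,1],[17,0],[21,0],[22,1],[25,1],[28,0],[31,1],[34,0],[35,1],[39,1],[42,0],[44,1],[48,0],[49,1],[50,1],[51,1],[52,1],[55,0],[56,1]]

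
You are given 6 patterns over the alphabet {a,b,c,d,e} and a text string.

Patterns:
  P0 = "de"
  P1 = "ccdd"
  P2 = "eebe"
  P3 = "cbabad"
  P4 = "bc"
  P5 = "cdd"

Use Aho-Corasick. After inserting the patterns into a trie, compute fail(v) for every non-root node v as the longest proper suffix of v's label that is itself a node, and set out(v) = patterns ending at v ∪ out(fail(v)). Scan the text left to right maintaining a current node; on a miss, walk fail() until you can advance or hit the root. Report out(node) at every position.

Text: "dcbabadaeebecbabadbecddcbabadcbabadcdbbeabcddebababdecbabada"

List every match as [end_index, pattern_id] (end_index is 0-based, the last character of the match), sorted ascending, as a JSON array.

Construct AC machine:
Trie nodes:
  0='ε' goto b→16 c→3 d→1 e→7
  1='d' goto e→2
  2='de' goto ·  ←P0
  3='c' goto b→11 c→4 d→18
  4='cc' goto d→5
  5='ccd' goto d→6
  6='ccdd' goto ·  ←P1
  7='e' goto e→8
  8='ee' goto b→9
  9='eeb' goto e→10
  10='eebe' goto ·  ←P2
  11='cb' goto a→12
  12='cba' goto b→13
  13='cbab' goto a→14
  14='cbaba' goto d→15
  15='cbabad' goto ·  ←P3
  16='b' goto c→17
  17='bc' goto ·  ←P4
  18='cd' goto d→19
  19='cdd' goto ·  ←P5

BFS fail/out derivation:
  fail(1) 'd': from fail(0)=0 chase 'd': 0 ⇒ 0;  out=∅∪out(0)=∅
  fail(3) 'c': from fail(0)=0 chase 'c': 0 ⇒ 0;  out=∅∪out(0)=∅
  fail(7) 'e': from fail(0)=0 chase 'e': 0 ⇒ 0;  out=∅∪out(0)=∅
  fail(16) 'b': from fail(0)=0 chase 'b': 0 ⇒ 0;  out=∅∪out(0)=∅
  fail(2) 'de': from fail(1)=0 chase 'e': 0 ⇒ 7;  out={0}∪out(7)={0}
  fail(4) 'cc': from fail(3)=0 chase 'c': 0 ⇒ 3;  out=∅∪out(3)=∅
  fail(8) 'ee': from fail(7)=0 chase 'e': 0 ⇒ 7;  out=∅∪out(7)=∅
  fail(11) 'cb': from fail(3)=0 chase 'b': 0 ⇒ 16;  out=∅∪out(16)=∅
  fail(17) 'bc': from fail(16)=0 chase 'c': 0 ⇒ 3;  out={4}∪out(3)={4}
  fail(18) 'cd': from fail(3)=0 chase 'd': 0 ⇒ 1;  out=∅∪out(1)=∅
  fail(5) 'ccd': from fail(4)=3 chase 'd': 3 ⇒ 18;  out=∅∪out(18)=∅
  fail(9) 'eeb': from fail(8)=7 chase 'b': 7→0 ⇒ 16;  out=∅∪out(16)=∅
  fail(12) 'cba': from fail(11)=16 chase 'a': 16→0 ⇒ 0;  out=∅∪out(0)=∅
  fail(19) 'cdd': from fail(18)=1 chase 'd': 1→0 ⇒ 1;  out={5}∪out(1)={5}
  fail(6) 'ccdd': from fail(5)=18 chase 'd': 18 ⇒ 19;  out={1}∪out(19)={1,5}
  fail(10) 'eebe': from fail(9)=16 chase 'e': 16→0 ⇒ 7;  out={2}∪out(7)={2}
  fail(13) 'cbab': from fail(12)=0 chase 'b': 0 ⇒ 16;  out=∅∪out(16)=∅
  fail(14) 'cbaba': from fail(13)=16 chase 'a': 16→0 ⇒ 0;  out=∅∪out(0)=∅
  fail(15) 'cbabad': from fail(14)=0 chase 'd': 0 ⇒ 1;  out={3}∪out(1)={3}

Scan:
pos 0 'd': at 1
pos 1 'c': at 3 ·f
pos 2 'b': at 11
pos 3 'a': at 12
pos 4 'b': at 13
pos 5 'a': at 14
pos 6 'd': at 15  → match P3@[1:6]
pos 7 'a': at 0 ·f
pos 8 'e': at 7
pos 9 'e': at 8
pos 10 'b': at 9
pos 11 'e': at 10  → match P2@[8:11]
pos 12 'c': at 3 ·f
pos 13 'b': at 11
pos 14 'a': at 12
pos 15 'b': at 13
pos 16 'a': at 14
pos 17 'd': at 15  → match P3@[12:17]
pos 18 'b': at 16 ·f
pos 19 'e': at 7 ·f
pos 20 'c': at 3 ·f
pos 21 'd': at 18
pos 22 'd': at 19  → match P5@[20:22]
pos 23 'c': at 3 ·f
pos 24 'b': at 11
pos 25 'a': at 12
pos 26 'b': at 13
pos 27 'a': at 14
pos 28 'd': at 15  → match P3@[23:28]
pos 29 'c': at 3 ·f
pos 30 'b': at 11
pos 31 'a': at 12
pos 32 'b': at 13
pos 33 'a': at 14
pos 34 'd': at 15  → match P3@[29:34]
pos 35 'c': at 3 ·f
pos 36 'd': at 18
pos 37 'b': at 16 ·f
pos 38 'b': at 16 ·f
pos 39 'e': at 7 ·f
pos 40 'a': at 0 ·f
pos 41 'b': at 16
pos 42 'c': at 17  → match P4@[41:42]
pos 43 'd': at 18 ·f
pos 44 'd': at 19  → match P5@[42:44]
pos 45 'e': at 2 ·f  → match P0@[44:45]
pos 46 'b': at 16 ·f
pos 47 'a': at 0 ·f
pos 48 'b': at 16
pos 49 'a': at 0 ·f
pos 50 'b': at 16
pos 51 'd': at 1 ·f
pos 52 'e': at 2  → match P0@[51:52]
pos 53 'c': at 3 ·f
pos 54 'b': at 11
pos 55 'a': at 12
pos 56 'b': at 13
pos 57 'a': at 14
pos 58 'd': at 15  → match P3@[53:58]
pos 59 'a': at 0 ·f

Result: [[6,3],[11,2],[17,3],[22,5],[28,3],[34,3],[42,4],[44,5],[45,0],[52,0],[58,3]]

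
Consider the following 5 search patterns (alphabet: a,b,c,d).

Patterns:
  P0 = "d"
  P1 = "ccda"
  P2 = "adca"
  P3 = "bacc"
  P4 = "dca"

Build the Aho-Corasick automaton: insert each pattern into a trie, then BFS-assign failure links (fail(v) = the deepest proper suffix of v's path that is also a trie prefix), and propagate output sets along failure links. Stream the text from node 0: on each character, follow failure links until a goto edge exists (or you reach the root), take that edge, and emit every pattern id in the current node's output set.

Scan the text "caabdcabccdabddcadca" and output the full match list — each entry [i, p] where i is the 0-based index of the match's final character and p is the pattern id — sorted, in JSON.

Build automaton:
Trie (insert patterns):
  n0 'ε': a→6 b→10 c→2 d→1
  n1 'd': c→14  [P0 ends]
  n2 'c': c→3
  n3 'cc': d→4
  n4 'ccd': a→5
  n5 'ccda': ·  [P1 ends]
  n6 'a': d→7
  n7 'ad': c→8
  n8 'adc': a→9
  n9 'adca': ·  [P2 ends]
  n10 'b': a→11
  n11 'ba': c→12
  n12 'bac': c→13
  n13 'bacc': ·  [P3 ends]
  n14 'dc': a→15
  n15 'dca': ·  [P4 ends]

BFS fail/out derivation:
  n1('d'): parent n0 fail=0; on 'd' 0 → fail=0;  out {0}∪∅={0}
  n2('c'): parent n0 fail=0; on 'c' 0 → fail=0;  out ∅∪∅=∅
  n6('a'): parent n0 fail=0; on 'a' 0 → fail=0;  out ∅∪∅=∅
  n10('b'): parent n0 fail=0; on 'b' 0 → fail=0;  out ∅∪∅=∅
  n3('cc'): parent n2 fail=0; on 'c' 0 → fail=2;  out ∅∪∅=∅
  n7('ad'): parent n6 fail=0; on 'd' 0 → fail=1;  out ∅∪{0}={0}
  n11('ba'): parent n10 fail=0; on 'a' 0 → fail=6;  out ∅∪∅=∅
  n14('dc'): parent n1 fail=0; on 'c' 0 → fail=2;  out ∅∪∅=∅
  n4('ccd'): parent n3 fail=2; on 'd' 2→0 → fail=1;  out ∅∪{0}={0}
  n8('adc'): parent n7 fail=1; on 'c' 1 → fail=14;  out ∅∪∅=∅
  n12('bac'): parent n11 fail=6; on 'c' 6→0 → fail=2;  out ∅∪∅=∅
  n15('dca'): parent n14 fail=2; on 'a' 2→0 → fail=6;  out {4}∪∅={4}
  n5('ccda'): parent n4 fail=1; on 'a' 1→0 → fail=6;  out {1}∪∅={1}
  n9('adca'): parent n8 fail=14; on 'a' 14 → fail=15;  out {2}∪{4}={2,4}
  n13('bacc'): parent n12 fail=2; on 'c' 2 → fail=3;  out {3}∪∅={3}

Scan:
[0] read 'c'  n0⇒n2
[1] read 'a'  n2⇒n6 (fail-walked)
[2] read 'a'  n6⇒n6 (fail-walked)
[3] read 'b'  n6⇒n10 (fail-walked)
[4] read 'd'  n10⇒n1 (fail-walked)  → match P0@[4:4]
[5] read 'c'  n1⇒n14
[6] read 'a'  n14⇒n15  → match P4@[4:6]
[7] read 'b'  n15⇒n10 (fail-walked)
[8] read 'c'  n10⇒n2 (fail-walked)
[9] read 'c'  n2⇒n3
[10] read 'd'  n3⇒n4  → match P0@[10:10]
[11] read 'a'  n4⇒n5  → match P1@[8:11]
[12] read 'b'  n5⇒n10 (fail-walked)
[13] read 'd'  n10⇒n1 (fail-walked)  → match P0@[13:13]
[14] read 'd'  n1⇒n1 (fail-walked)  → match P0@[14:14]
[15] read 'c'  n1⇒n14
[16] read 'a'  n14⇒n15  → match P4@[14:16]
[17] read 'd'  n15⇒n7 (fail-walked)  → match P0@[17:17]
[18] read 'c'  n7⇒n8
[19] read 'a'  n8⇒n9  → match P2@[16:19],P4@[17:19]

Result: [[4,0],[6,4],[10,0],[11,1],[13,0],[14,0],[16,4],[17,0],[19,2],[19,4]]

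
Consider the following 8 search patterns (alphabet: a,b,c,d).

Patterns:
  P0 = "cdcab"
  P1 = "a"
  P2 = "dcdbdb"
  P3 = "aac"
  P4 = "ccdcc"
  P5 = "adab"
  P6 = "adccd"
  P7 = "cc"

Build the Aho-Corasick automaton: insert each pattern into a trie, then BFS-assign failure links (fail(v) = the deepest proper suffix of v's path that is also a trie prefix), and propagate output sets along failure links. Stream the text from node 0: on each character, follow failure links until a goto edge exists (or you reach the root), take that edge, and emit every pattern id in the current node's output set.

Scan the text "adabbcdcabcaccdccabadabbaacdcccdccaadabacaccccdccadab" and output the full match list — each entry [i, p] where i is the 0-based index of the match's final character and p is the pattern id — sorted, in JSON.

Build automaton:
Trie (insert patterns):
  n0 'ε': a→6 c→1 d→7
  n1 'c': c→15 d→2
  n2 'cd': c→3
  n3 'cdc': a→4
  n4 'cdca': b→5
  n5 'cdcab': ·  ←P0
  n6 'a': a→13 d→19  ←P1
  n7 'd': c→8
  n8 'dc': d→9
  n9 'dcd': b→10
  n10 'dcdb': d→11
  n11 'dcdbd': b→12
  n12 'dcdbdb': ·  ←P2
  n13 'aa': c→14
  n14 'aac': ·  ←P3
  n15 'cc': d→16  ←P7
  n16 'ccd': c→17
  n17 'ccdc': c→18
  n18 'ccdcc': ·  ←P4
  n19 'ad': a→20 c→22
  n20 'ada': b→21
  n21 'adab': ·  ←P5
  n22 'adc': c→23
  n23 'adcc': d→24
  n24 'adccd': ·  ←P6

Failure links (BFS by depth):
  n1('c'): parent n0 fail=0; on 'c' 0 → fail=0;  out ∅∪∅=∅
  n6('a'): parent n0 fail=0; on 'a' 0 → fail=0;  out {1}∪∅={1}
  n7('d'): parent n0 fail=0; on 'd' 0 → fail=0;  out ∅∪∅=∅
  n2('cd'): parent n1 fail=0; on 'd' 0 → fail=7;  out ∅∪∅=∅
  n8('dc'): parent n7 fail=0; on 'c' 0 → fail=1;  out ∅∪∅=∅
  n13('aa'): parent n6 fail=0; on 'a' 0 → fail=6;  out ∅∪{1}={1}
  n15('cc'): parent n1 fail=0; on 'c' 0 → fail=1;  out {7}∪∅={7}
  n19('ad'): parent n6 fail=0; on 'd' 0 → fail=7;  out ∅∪∅=∅
  n3('cdc'): parent n2 fail=7; on 'c' 7 → fail=8;  out ∅∪∅=∅
  n9('dcd'): parent n8 fail=1; on 'd' 1 → fail=2;  out ∅∪∅=∅
  n14('aac'): parent n13 fail=6; on 'c' 6→0 → fail=1;  out {3}∪∅={3}
  n16('ccd'): parent n15 fail=1; on 'd' 1 → fail=2;  out ∅∪∅=∅
  n20('ada'): parent n19 fail=7; on 'a' 7→0 → fail=6;  out ∅∪{1}={1}
  n22('adc'): parent n19 fail=7; on 'c' 7 → fail=8;  out ∅∪∅=∅
  n4('cdca'): parent n3 fail=8; on 'a' 8→1→0 → fail=6;  out ∅∪{1}={1}
  n10('dcdb'): parent n9 fail=2; on 'b' 2→7→0 → fail=0;  out ∅∪∅=∅
  n17('ccdc'): parent n16 fail=2; on 'c' 2 → fail=3;  out ∅∪∅=∅
  n21('adab'): parent n20 fail=6; on 'b' 6→0 → fail=0;  out {5}∪∅={5}
  n23('adcc'): parent n22 fail=8; on 'c' 8→1 → fail=15;  out ∅∪{7}={7}
  n5('cdcab'): parent n4 fail=6; on 'b' 6→0 → fail=0;  out {0}∪∅={0}
  n11('dcdbd'): parent n10 fail=0; on 'd' 0 → fail=7;  out ∅∪∅=∅
  n18('ccdcc'): parent n17 fail=3; on 'c' 3→8→1 → fail=15;  out {4}∪{7}={4,7}
  n24('adccd'): parent n23 fail=15; on 'd' 15 → fail=16;  out {6}∪∅={6}
  n12('dcdbdb'): parent n11 fail=7; on 'b' 7→0 → fail=0;  out {2}∪∅={2}

Scan:
pos 0 'a': at 6  → match P1@[0:0]
pos 1 'd': at 19
pos 2 'a': at 20  → match P1@[2:2]
pos 3 'b': at 21  → match P5@[0:3]
pos 4 'b': at 0 ·f
pos 5 'c': at 1
pos 6 'd': at 2
pos 7 'c': at 3
pos 8 'a': at 4  → match P1@[8:8]
pos 9 'b': at 5  → match P0@[5:9]
pos 10 'c': at 1 ·f
pos 11 'a': at 6 ·f  → match P1@[11:11]
pos 12 'c': at 1 ·f
pos 13 'c': at 15  → match P7@[12:13]
pos 14 'd': at 16
pos 15 'c': at 17
pos 16 'c': at 18  → match P4@[12:16],P7@[15:16]
pos 17 'a': at 6 ·f  → match P1@[17:17]
pos 18 'b': at 0 ·f
pos 19 'a': at 6  → match P1@[19:19]
pos 20 'd': at 19
pos 21 'a': at 20  → match P1@[21:21]
pos 22 'b': at 21  → match P5@[19:22]
pos 23 'b': at 0 ·f
pos 24 'a': at 6  → match P1@[24:24]
pos 25 'a': at 13  → match P1@[25:25]
pos 26 'c': at 14  → match P3@[24:26]
pos 27 'd': at 2 ·f
pos 28 'c': at 3
pos 29 'c': at 15 ·f  → match P7@[28:29]
pos 30 'c': at 15 ·f  → match P7@[29:30]
pos 31 'd': at 16
pos 32 'c': at 17
pos 33 'c': at 18  → match P4@[29:33],P7@[32:33]
pos 34 'a': at 6 ·f  → match P1@[34:34]
pos 35 'a': at 13  → match P1@[35:35]
pos 36 'd': at 19 ·f
pos 37 'a': at 20  → match P1@[37:37]
pos 38 'b': at 21  → match P5@[35:38]
pos 39 'a': at 6 ·f  → match P1@[39:39]
pos 40 'c': at 1 ·f
pos 41 'a': at 6 ·f  → match P1@[41:41]
pos 42 'c': at 1 ·f
pos 43 'c': at 15  → match P7@[42:43]
pos 44 'c': at 15 ·f  → match P7@[43:44]
pos 45 'c': at 15 ·f  → match P7@[44:45]
pos 46 'd': at 16
pos 47 'c': at 17
pos 48 'c': at 18  → match P4@[44:48],P7@[47:48]
pos 49 'a': at 6 ·f  → match P1@[49:49]
pos 50 'd': at 19
pos 51 'a': at 20  → match P1@[51:51]
pos 52 'b': at 21  → match P5@[49:52]

Matches: [[0,1],[2,1],[3,5],[8,1],[9,0],[11,1],[13,7],[16,4],[16,7],[17,1],[19,1],[21,1],[22,5],[24,1],[25,1],[26,3],[29,7],[30,7],[33,4],[33,7],[34,1],[35,1],[37,1],[38,5],[39,1],[41,1],[43,7],[44,7],[45,7],[48,4],[48,7],[49,1],[51,1],[52,5]]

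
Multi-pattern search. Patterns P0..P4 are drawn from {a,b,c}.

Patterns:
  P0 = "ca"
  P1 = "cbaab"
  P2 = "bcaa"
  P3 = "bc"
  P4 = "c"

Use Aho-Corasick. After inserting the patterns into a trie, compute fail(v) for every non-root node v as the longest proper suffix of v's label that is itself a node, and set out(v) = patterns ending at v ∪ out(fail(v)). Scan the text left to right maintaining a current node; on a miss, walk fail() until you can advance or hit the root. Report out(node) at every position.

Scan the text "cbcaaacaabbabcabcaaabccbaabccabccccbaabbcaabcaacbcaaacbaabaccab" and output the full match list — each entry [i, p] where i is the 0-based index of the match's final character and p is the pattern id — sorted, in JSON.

Construct AC machine:
Trie nodes:
  0='ε' goto b→7 c→1
  1='c' goto a→2 b→3  ←P4
  2='ca' goto ·  ←P0
  3='cb' goto a→4
  4='cba' goto a→5
  5='cbaa' goto b→6
  6='cbaab' goto ·  ←P1
  7='b' goto c→8
  8='bc' goto a→9  ←P3
  9='bca' goto a→10
  10='bcaa' goto ·  ←P2

Failure links (BFS by depth):
  n1('c'): parent n0 fail=0; on 'c' 0 → fail=0;  out {4}∪∅={4}
  n7('b'): parent n0 fail=0; on 'b' 0 → fail=0;  out ∅∪∅=∅
  n2('ca'): parent n1 fail=0; on 'a' 0 → fail=0;  out {0}∪∅={0}
  n3('cb'): parent n1 fail=0; on 'b' 0 → fail=7;  out ∅∪∅=∅
  n8('bc'): parent n7 fail=0; on 'c' 0 → fail=1;  out {3}∪{4}={3,4}
  n4('cba'): parent n3 fail=7; on 'a' 7→0 → fail=0;  out ∅∪∅=∅
  n9('bca'): parent n8 fail=1; on 'a' 1 → fail=2;  out ∅∪{0}={0}
  n5('cbaa'): parent n4 fail=0; on 'a' 0 → fail=0;  out ∅∪∅=∅
  n10('bcaa'): parent n9 fail=2; on 'a' 2→0 → fail=0;  out {2}∪∅={2}
  n6('cbaab'): parent n5 fail=0; on 'b' 0 → fail=7;  out {1}∪∅={1}

Scan:
pos 0 'c': at 1  ** P4@[0:0]
pos 1 'b': at 3
pos 2 'c': at 8 ·f  ** P3@[1:2],P4@[2:2]
pos 3 'a': at 9  ** P0@[2:3]
pos 4 'a': at 10  ** P2@[1:4]
pos 5 'a': at 0 ·f
pos 6 'c': at 1  ** P4@[6:6]
pos 7 'a': at 2  ** P0@[6:7]
pos 8 'a': at 0 ·f
pos 9 'b': at 7
pos 10 'b': at 7 ·f
pos 11 'a': at 0 ·f
pos 12 'b': at 7
pos 13 'c': at 8  ** P3@[12:13],P4@[13:13]
pos 14 'a': at 9  ** P0@[13:14]
pos 15 'b': at 7 ·f
pos 16 'c': at 8  ** P3@[15:16],P4@[16:16]
pos 17 'a': at 9  ** P0@[16:17]
pos 18 'a': at 10  ** P2@[15:18]
pos 19 'a': at 0 ·f
pos 20 'b': at 7
pos 21 'c': at 8  ** P3@[20:21],P4@[21:21]
pos 22 'c': at 1 ·f  ** P4@[22:22]
pos 23 'b': at 3
pos 24 'a': at 4
pos 25 'a': at 5
pos 26 'b': at 6  ** P1@[22:26]
pos 27 'c': at 8 ·f  ** P3@[26:27],P4@[27:27]
pos 28 'c': at 1 ·f  ** P4@[28:28]
pos 29 'a': at 2  ** P0@[28:29]
pos 30 'b': at 7 ·f
pos 31 'c': at 8  ** P3@[30:31],P4@[31:31]
pos 32 'c': at 1 ·f  ** P4@[32:32]
pos 33 'c': at 1 ·f  ** P4@[33:33]
pos 34 'c': at 1 ·f  ** P4@[34:34]
pos 35 'b': at 3
pos 36 'a': at 4
pos 37 'a': at 5
pos 38 'b': at 6  ** P1@[34:38]
pos 39 'b': at 7 ·f
pos 40 'c': at 8  ** P3@[39:40],P4@[40:40]
pos 41 'a': at 9  ** P0@[40:41]
pos 42 'a': at 10  ** P2@[39:42]
pos 43 'b': at 7 ·f
pos 44 'c': at 8  ** P3@[43:44],P4@[44:44]
pos 45 'a': at 9  ** P0@[44:45]
pos 46 'a': at 10  ** P2@[43:46]
pos 47 'c': at 1 ·f  ** P4@[47:47]
pos 48 'b': at 3
pos 49 'c': at 8 ·f  ** P3@[48:49],P4@[49:49]
pos 50 'a': at 9  ** P0@[49:50]
pos 51 'a': at 10  ** P2@[48:51]
pos 52 'a': at 0 ·f
pos 53 'c': at 1  ** P4@[53:53]
pos 54 'b': at 3
pos 55 'a': at 4
pos 56 'a': at 5
pos 57 'b': at 6  ** P1@[53:57]
pos 58 'a': at 0 ·f
pos 59 'c': at 1  ** P4@[59:59]
pos 60 'c': at 1 ·f  ** P4@[60:60]
pos 61 'a': at 2  ** P0@[60:61]
pos 62 'b': at 7 ·f

Matches: [[0,4],[2,3],[2,4],[3,0],[4,2],[6,4],[7,0],[13,3],[13,4],[14,0],[16,3],[16,4],[17,0],[18,2],[21,3],[21,4],[22,4],[26,1],[27,3],[27,4],[28,4],[29,0],[31,3],[31,4],[32,4],[33,4],[34,4],[38,1],[40,3],[40,4],[41,0],[42,2],[44,3],[44,4],[45,0],[46,2],[47,4],[49,3],[49,4],[50,0],[51,2],[53,4],[57,1],[59,4],[60,4],[61,0]]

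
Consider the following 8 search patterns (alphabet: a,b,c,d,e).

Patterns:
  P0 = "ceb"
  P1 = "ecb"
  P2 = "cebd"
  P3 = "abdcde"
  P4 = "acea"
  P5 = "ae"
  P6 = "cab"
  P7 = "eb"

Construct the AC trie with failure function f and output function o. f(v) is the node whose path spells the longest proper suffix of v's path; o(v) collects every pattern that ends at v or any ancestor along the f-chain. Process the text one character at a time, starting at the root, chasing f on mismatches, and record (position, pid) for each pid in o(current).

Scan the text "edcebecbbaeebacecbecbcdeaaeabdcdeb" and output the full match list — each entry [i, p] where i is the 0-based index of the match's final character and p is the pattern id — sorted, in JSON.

Construct AC machine:
Trie (insert patterns):
  0='ε' goto a→8 c→1 e→4
  1='c' goto a→18 e→2
  2='ce' goto b→3
  3='ceb' goto d→7  [P0 ends]
  4='e' goto b→20 c→5
  5='ec' goto b→6
  6='ecb' goto ·  [P1 ends]
  7='cebd' goto ·  [P2 ends]
  8='a' goto b→9 c→14 e→17
  9='ab' goto d→10
  10='abd' goto c→11
  11='abdc' goto d→12
  12='abdcd' goto e→13
  13='abdcde' goto ·  [P3 ends]
  14='ac' goto e→15
  15='ace' goto a→16
  16='acea' goto ·  [P4 ends]
  17='ae' goto ·  [P5 ends]
  18='ca' goto b→19
  19='cab' goto ·  [P6 ends]
  20='eb' goto ·  [P7 ends]

Failure links (BFS by depth):
  n1('c'): parent n0 fail=0; on 'c' 0 → fail=0;  out ∅∪∅=∅
  n4('e'): parent n0 fail=0; on 'e' 0 → fail=0;  out ∅∪∅=∅
  n8('a'): parent n0 fail=0; on 'a' 0 → fail=0;  out ∅∪∅=∅
  n2('ce'): parent n1 fail=0; on 'e' 0 → fail=4;  out ∅∪∅=∅
  n5('ec'): parent n4 fail=0; on 'c' 0 → fail=1;  out ∅∪∅=∅
  n9('ab'): parent n8 fail=0; on 'b' 0 → fail=0;  out ∅∪∅=∅
  n14('ac'): parent n8 fail=0; on 'c' 0 → fail=1;  out ∅∪∅=∅
  n17('ae'): parent n8 fail=0; on 'e' 0 → fail=4;  out {5}∪∅={5}
  n18('ca'): parent n1 fail=0; on 'a' 0 → fail=8;  out ∅∪∅=∅
  n20('eb'): parent n4 fail=0; on 'b' 0 → fail=0;  out {7}∪∅={7}
  n3('ceb'): parent n2 fail=4; on 'b' 4 → fail=20;  out {0}∪{7}={0,7}
  n6('ecb'): parent n5 fail=1; on 'b' 1→0 → fail=0;  out {1}∪∅={1}
  n10('abd'): parent n9 fail=0; on 'd' 0 → fail=0;  out ∅∪∅=∅
  n15('ace'): parent n14 fail=1; on 'e' 1 → fail=2;  out ∅∪∅=∅
  n19('cab'): parent n18 fail=8; on 'b' 8 → fail=9;  out {6}∪∅={6}
  n7('cebd'): parent n3 fail=20; on 'd' 20→0 → fail=0;  out {2}∪∅={2}
  n11('abdc'): parent n10 fail=0; on 'c' 0 → fail=1;  out ∅∪∅=∅
  n16('acea'): parent n15 fail=2; on 'a' 2→4→0 → fail=8;  out {4}∪∅={4}
  n12('abdcd'): parent n11 fail=1; on 'd' 1→0 → fail=0;  out ∅∪∅=∅
  n13('abdcde'): parent n12 fail=0; on 'e' 0 → fail=4;  out {3}∪∅={3}

Text stream:
pos 0 'e': at 4
pos 1 'd': at 0 (via fail)
pos 2 'c': at 1
pos 3 'e': at 2
pos 4 'b': at 3  ** P0@[2:4],P7@[3:4]
pos 5 'e': at 4 (via fail)
pos 6 'c': at 5
pos 7 'b': at 6  ** P1@[5:7]
pos 8 'b': at 0 (via fail)
pos 9 'a': at 8
pos 10 'e': at 17  ** P5@[9:10]
pos 11 'e': at 4 (via fail)
pos 12 'b': at 20  ** P7@[11:12]
pos 13 'a': at 8 (via fail)
pos 14 'c': at 14
pos 15 'e': at 15
pos 16 'c': at 5 (via fail)
pos 17 'b': at 6  ** P1@[15:17]
pos 18 'e': at 4 (via fail)
pos 19 'c': at 5
pos 20 'b': at 6  ** P1@[18:20]
pos 21 'c': at 1 (via fail)
pos 22 'd': at 0 (via fail)
pos 23 'e': at 4
pos 24 'a': at 8 (via fail)
pos 25 'a': at 8 (via fail)
pos 26 'e': at 17  ** P5@[25:26]
pos 27 'a': at 8 (via fail)
pos 28 'b': at 9
pos 29 'd': at 10
pos 30 'c': at 11
pos 31 'd': at 12
pos 32 'e': at 13  ** P3@[27:32]
pos 33 'b': at 20 (via fail)  ** P7@[32:33]

Result: [[4,0],[4,7],[7,1],[10,5],[12,7],[17,1],[20,1],[26,5],[32,3],[33,7]]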